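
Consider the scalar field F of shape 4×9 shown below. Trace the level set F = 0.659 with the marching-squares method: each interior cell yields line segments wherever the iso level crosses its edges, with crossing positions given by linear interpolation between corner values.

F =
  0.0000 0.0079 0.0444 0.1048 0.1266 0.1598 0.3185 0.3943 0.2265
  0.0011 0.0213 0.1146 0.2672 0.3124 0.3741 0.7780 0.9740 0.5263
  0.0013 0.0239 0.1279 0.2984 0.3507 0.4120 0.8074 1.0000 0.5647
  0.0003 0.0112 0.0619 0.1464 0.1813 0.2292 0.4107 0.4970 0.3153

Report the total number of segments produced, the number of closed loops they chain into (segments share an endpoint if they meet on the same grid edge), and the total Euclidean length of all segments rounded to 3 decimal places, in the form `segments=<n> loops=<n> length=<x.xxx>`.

cell (0,5): code 0100 → (0.741,6.000)–(1.000,5.705)
cell (0,6): code 1100 → (0.457,7.000)–(0.741,6.000)
cell (0,7): code 1000 → (1.000,7.704)–(0.457,7.000)
cell (1,5): code 0110 → (1.000,5.705)–(2.000,5.625)
cell (1,7): code 1001 → (2.000,7.783)–(1.000,7.704)
cell (2,5): code 0010 → (2.000,5.625)–(2.374,6.000)
cell (2,6): code 0011 → (2.374,6.000)–(2.678,7.000)
cell (2,7): code 0001 → (2.678,7.000)–(2.000,7.783)
total: 8 segments, chained into 1 closed loop(s), length Σ = 6.938381

segments=8 loops=1 length=6.938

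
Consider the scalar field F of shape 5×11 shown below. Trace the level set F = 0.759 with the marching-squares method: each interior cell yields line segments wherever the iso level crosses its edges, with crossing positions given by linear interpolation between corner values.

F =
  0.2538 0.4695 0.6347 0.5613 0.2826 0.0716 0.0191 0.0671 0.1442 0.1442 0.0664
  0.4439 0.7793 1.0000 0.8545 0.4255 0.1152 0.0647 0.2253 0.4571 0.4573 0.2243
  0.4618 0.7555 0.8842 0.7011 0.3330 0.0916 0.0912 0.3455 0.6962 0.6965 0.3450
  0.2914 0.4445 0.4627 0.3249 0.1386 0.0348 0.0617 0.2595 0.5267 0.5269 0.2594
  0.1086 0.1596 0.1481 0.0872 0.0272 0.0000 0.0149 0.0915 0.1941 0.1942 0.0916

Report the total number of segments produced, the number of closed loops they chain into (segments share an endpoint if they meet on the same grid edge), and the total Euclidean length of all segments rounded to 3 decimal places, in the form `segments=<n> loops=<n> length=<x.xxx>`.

cell (0,0): code 0100 → (0.934,1.000)–(1.000,0.939)
cell (0,1): code 1100 → (0.340,2.000)–(0.934,1.000)
cell (0,2): code 1100 → (0.674,3.000)–(0.340,2.000)
cell (0,3): code 1000 → (1.000,3.223)–(0.674,3.000)
cell (1,0): code 0010 → (1.000,0.939)–(1.853,1.000)
cell (1,1): code 0111 → (1.853,1.000)–(2.000,1.027)
cell (1,2): code 1011 → (2.000,2.684)–(1.623,3.000)
cell (1,3): code 0001 → (1.623,3.000)–(1.000,3.223)
cell (2,1): code 0010 → (2.000,1.027)–(2.297,2.000)
cell (2,2): code 0001 → (2.297,2.000)–(2.000,2.684)
total: 10 segments, chained into 1 closed loop(s), length Σ = 6.622101

segments=10 loops=1 length=6.622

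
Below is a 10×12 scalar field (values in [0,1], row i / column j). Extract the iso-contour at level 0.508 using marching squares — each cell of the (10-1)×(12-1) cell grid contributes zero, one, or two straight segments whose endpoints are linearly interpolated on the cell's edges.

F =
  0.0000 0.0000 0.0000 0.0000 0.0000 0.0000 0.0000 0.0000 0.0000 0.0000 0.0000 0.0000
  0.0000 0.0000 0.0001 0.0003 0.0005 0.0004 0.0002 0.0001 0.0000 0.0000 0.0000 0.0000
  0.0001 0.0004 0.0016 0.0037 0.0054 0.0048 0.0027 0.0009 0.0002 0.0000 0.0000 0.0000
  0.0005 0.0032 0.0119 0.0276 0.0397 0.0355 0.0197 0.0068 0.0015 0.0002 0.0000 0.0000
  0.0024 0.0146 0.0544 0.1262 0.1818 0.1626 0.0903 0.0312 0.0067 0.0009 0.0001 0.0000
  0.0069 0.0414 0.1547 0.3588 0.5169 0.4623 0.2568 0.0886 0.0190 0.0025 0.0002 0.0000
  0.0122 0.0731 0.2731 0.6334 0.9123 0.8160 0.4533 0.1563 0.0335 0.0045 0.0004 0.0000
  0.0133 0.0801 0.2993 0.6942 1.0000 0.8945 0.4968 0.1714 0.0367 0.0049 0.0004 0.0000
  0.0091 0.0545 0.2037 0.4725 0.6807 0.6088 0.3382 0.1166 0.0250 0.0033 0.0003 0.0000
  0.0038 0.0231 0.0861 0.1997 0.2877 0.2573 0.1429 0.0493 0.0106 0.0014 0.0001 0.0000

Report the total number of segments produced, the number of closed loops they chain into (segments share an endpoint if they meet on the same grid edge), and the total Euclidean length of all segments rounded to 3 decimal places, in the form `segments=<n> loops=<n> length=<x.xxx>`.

cell (4,3): code 0100 → (4.973,4.000)–(5.000,3.944)
cell (4,4): code 1000 → (5.000,4.163)–(4.973,4.000)
cell (5,2): code 0100 → (5.543,3.000)–(6.000,2.652)
cell (5,3): code 1110 → (5.000,3.944)–(5.543,3.000)
cell (5,4): code 1101 → (5.129,5.000)–(5.000,4.163)
cell (5,5): code 1000 → (6.000,5.849)–(5.129,5.000)
cell (6,2): code 0110 → (6.000,2.652)–(7.000,2.528)
cell (6,5): code 1001 → (7.000,5.972)–(6.000,5.849)
cell (7,2): code 0010 → (7.000,2.528)–(7.840,3.000)
cell (7,3): code 0111 → (7.840,3.000)–(8.000,3.171)
cell (7,5): code 1001 → (8.000,5.373)–(7.000,5.972)
cell (8,3): code 0010 → (8.000,3.171)–(8.439,4.000)
cell (8,4): code 0011 → (8.439,4.000)–(8.287,5.000)
cell (8,5): code 0001 → (8.287,5.000)–(8.000,5.373)
total: 14 segments, chained into 1 closed loop(s), length Σ = 10.752146

segments=14 loops=1 length=10.752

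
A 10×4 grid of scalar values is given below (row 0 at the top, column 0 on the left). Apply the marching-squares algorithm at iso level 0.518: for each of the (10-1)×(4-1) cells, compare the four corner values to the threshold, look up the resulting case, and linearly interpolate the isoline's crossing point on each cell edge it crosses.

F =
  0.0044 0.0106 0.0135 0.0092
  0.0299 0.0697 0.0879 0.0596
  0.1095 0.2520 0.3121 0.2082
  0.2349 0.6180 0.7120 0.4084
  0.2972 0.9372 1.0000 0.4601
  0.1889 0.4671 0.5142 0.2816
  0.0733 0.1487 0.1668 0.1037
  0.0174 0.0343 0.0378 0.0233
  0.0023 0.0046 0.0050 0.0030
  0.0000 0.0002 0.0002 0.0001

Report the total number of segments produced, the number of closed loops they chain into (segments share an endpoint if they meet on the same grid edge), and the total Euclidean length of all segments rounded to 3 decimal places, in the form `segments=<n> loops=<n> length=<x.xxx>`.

cell (2,0): code 0100 → (2.727,1.000)–(3.000,0.739)
cell (2,1): code 1100 → (2.515,2.000)–(2.727,1.000)
cell (2,2): code 1000 → (3.000,2.639)–(2.515,2.000)
cell (3,0): code 0110 → (3.000,0.739)–(4.000,0.345)
cell (3,2): code 1001 → (4.000,2.893)–(3.000,2.639)
cell (4,0): code 0010 → (4.000,0.345)–(4.892,1.000)
cell (4,1): code 0011 → (4.892,1.000)–(4.992,2.000)
cell (4,2): code 0001 → (4.992,2.000)–(4.000,2.893)
total: 8 segments, chained into 1 closed loop(s), length Σ = 7.755036

segments=8 loops=1 length=7.755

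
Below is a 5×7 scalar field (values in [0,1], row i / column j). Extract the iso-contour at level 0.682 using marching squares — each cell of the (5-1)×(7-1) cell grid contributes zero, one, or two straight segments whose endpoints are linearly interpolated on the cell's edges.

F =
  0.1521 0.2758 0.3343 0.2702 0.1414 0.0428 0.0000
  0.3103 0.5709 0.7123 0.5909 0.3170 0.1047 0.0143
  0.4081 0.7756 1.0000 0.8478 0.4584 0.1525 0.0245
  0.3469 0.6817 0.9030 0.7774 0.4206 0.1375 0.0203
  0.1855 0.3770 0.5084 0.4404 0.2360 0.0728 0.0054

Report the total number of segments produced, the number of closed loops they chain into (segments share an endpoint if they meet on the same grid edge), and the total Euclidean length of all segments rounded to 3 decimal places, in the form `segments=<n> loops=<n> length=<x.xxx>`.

segments=12 loops=1 length=8.189

cell (0,1): code 0100 → (0.920,2.000)–(1.000,1.786)
cell (0,2): code 1000 → (1.000,2.250)–(0.920,2.000)
cell (1,0): code 0100 → (1.543,1.000)–(2.000,0.745)
cell (1,1): code 1110 → (1.000,1.786)–(1.543,1.000)
cell (1,2): code 1101 → (1.355,3.000)–(1.000,2.250)
cell (1,3): code 1000 → (2.000,3.426)–(1.355,3.000)
cell (2,0): code 0010 → (2.000,0.745)–(2.997,1.000)
cell (2,1): code 0111 → (2.997,1.000)–(3.000,1.001)
cell (2,3): code 1001 → (3.000,3.267)–(2.000,3.426)
cell (3,1): code 0010 → (3.000,1.001)–(3.560,2.000)
cell (3,2): code 0011 → (3.560,2.000)–(3.283,3.000)
cell (3,3): code 0001 → (3.283,3.000)–(3.000,3.267)
total: 12 segments, chained into 1 closed loop(s), length Σ = 8.189229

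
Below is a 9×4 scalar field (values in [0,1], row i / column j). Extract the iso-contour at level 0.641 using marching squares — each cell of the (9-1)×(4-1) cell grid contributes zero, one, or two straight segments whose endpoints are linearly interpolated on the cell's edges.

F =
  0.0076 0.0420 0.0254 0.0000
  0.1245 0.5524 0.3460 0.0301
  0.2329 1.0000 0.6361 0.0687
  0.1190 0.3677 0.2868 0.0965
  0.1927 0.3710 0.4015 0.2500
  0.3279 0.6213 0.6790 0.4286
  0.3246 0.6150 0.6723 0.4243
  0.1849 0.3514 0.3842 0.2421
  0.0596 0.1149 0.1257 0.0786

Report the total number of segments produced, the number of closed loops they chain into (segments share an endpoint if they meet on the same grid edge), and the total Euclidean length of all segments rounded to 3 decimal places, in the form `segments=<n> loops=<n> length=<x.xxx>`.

cell (1,0): code 0100 → (1.198,1.000)–(2.000,0.532)
cell (1,1): code 1000 → (2.000,1.987)–(1.198,1.000)
cell (2,0): code 0010 → (2.000,0.532)–(2.568,1.000)
cell (2,1): code 0001 → (2.568,1.000)–(2.000,1.987)
cell (4,1): code 0100 → (4.863,2.000)–(5.000,1.341)
cell (4,2): code 1000 → (5.000,2.152)–(4.863,2.000)
cell (5,1): code 0110 → (5.000,1.341)–(6.000,1.454)
cell (5,2): code 1001 → (6.000,2.126)–(5.000,2.152)
cell (6,1): code 0010 → (6.000,1.454)–(6.109,2.000)
cell (6,2): code 0001 → (6.109,2.000)–(6.000,2.126)
total: 10 segments, chained into 2 closed loop(s), length Σ = 7.681241

segments=10 loops=2 length=7.681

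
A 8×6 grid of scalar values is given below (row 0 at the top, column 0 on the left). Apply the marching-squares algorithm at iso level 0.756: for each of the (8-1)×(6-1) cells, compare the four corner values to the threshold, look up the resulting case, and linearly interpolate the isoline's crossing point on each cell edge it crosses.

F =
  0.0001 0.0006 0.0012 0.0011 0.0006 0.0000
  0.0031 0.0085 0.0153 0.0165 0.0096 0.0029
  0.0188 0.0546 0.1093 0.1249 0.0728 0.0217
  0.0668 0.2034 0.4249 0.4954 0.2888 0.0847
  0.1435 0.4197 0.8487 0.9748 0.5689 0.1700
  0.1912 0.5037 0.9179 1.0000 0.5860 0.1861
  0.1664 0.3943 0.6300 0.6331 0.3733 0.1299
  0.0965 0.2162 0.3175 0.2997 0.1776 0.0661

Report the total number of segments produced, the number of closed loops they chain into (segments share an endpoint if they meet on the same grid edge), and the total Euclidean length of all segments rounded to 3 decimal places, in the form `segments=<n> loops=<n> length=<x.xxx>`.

cell (3,1): code 0100 → (3.781,2.000)–(4.000,1.784)
cell (3,2): code 1100 → (3.544,3.000)–(3.781,2.000)
cell (3,3): code 1000 → (4.000,3.539)–(3.544,3.000)
cell (4,1): code 0110 → (4.000,1.784)–(5.000,1.609)
cell (4,3): code 1001 → (5.000,3.589)–(4.000,3.539)
cell (5,1): code 0010 → (5.000,1.609)–(5.562,2.000)
cell (5,2): code 0011 → (5.562,2.000)–(5.665,3.000)
cell (5,3): code 0001 → (5.665,3.000)–(5.000,3.589)
total: 8 segments, chained into 1 closed loop(s), length Σ = 6.636780

segments=8 loops=1 length=6.637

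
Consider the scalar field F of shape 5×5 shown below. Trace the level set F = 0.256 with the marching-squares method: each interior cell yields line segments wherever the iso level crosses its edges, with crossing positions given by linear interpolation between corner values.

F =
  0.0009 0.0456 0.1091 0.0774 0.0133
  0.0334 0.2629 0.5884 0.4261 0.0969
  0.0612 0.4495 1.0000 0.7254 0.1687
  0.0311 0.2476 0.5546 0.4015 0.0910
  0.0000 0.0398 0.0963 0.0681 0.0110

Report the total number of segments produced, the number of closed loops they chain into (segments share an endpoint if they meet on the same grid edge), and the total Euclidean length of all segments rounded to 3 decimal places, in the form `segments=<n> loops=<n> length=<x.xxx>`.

segments=12 loops=1 length=10.162

cell (0,0): code 0100 → (0.968,1.000)–(1.000,0.970)
cell (0,1): code 1100 → (0.306,2.000)–(0.968,1.000)
cell (0,2): code 1100 → (0.512,3.000)–(0.306,2.000)
cell (0,3): code 1000 → (1.000,3.517)–(0.512,3.000)
cell (1,0): code 0110 → (1.000,0.970)–(2.000,0.502)
cell (1,3): code 1001 → (2.000,3.843)–(1.000,3.517)
cell (2,0): code 0010 → (2.000,0.502)–(2.958,1.000)
cell (2,1): code 0111 → (2.958,1.000)–(3.000,1.027)
cell (2,3): code 1001 → (3.000,3.469)–(2.000,3.843)
cell (3,1): code 0010 → (3.000,1.027)–(3.652,2.000)
cell (3,2): code 0011 → (3.652,2.000)–(3.436,3.000)
cell (3,3): code 0001 → (3.436,3.000)–(3.000,3.469)
total: 12 segments, chained into 1 closed loop(s), length Σ = 10.162321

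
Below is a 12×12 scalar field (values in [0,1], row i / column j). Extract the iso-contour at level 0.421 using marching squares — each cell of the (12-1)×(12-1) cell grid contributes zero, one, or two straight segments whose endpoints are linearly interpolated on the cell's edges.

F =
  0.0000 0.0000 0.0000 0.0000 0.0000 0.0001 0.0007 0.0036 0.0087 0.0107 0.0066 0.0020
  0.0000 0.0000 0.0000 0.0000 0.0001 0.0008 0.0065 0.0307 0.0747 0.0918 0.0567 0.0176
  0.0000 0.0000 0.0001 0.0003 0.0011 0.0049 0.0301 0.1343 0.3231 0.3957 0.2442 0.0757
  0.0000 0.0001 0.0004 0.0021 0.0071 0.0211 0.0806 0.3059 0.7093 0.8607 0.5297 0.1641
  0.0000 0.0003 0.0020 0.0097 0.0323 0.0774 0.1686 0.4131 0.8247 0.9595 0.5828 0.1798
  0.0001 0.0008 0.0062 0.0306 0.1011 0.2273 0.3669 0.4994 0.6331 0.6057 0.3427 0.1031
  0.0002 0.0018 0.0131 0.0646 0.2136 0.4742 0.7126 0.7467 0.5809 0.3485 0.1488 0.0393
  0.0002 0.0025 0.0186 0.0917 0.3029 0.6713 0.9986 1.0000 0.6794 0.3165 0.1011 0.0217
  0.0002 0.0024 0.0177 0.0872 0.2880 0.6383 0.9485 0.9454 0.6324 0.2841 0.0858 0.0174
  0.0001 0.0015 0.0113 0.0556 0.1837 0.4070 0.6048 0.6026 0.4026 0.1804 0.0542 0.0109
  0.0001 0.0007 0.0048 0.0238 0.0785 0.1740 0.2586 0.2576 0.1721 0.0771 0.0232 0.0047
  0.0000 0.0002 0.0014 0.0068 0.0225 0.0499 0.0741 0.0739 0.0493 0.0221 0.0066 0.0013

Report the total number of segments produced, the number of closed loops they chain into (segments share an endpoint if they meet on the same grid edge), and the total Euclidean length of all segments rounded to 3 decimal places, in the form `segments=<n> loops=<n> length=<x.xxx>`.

segments=26 loops=1 length=21.146

cell (2,7): code 0100 → (2.253,8.000)–(3.000,7.285)
cell (2,8): code 1100 → (2.054,9.000)–(2.253,8.000)
cell (2,9): code 1100 → (2.619,10.000)–(2.054,9.000)
cell (2,10): code 1000 → (3.000,10.297)–(2.619,10.000)
cell (3,7): code 0110 → (3.000,7.285)–(4.000,7.019)
cell (3,10): code 1001 → (4.000,10.401)–(3.000,10.297)
cell (4,6): code 0100 → (4.092,7.000)–(5.000,6.408)
cell (4,7): code 1110 → (4.000,7.019)–(4.092,7.000)
cell (4,9): code 1011 → (5.000,9.702)–(4.674,10.000)
cell (4,10): code 0001 → (4.674,10.000)–(4.000,10.401)
cell (5,4): code 0100 → (5.785,5.000)–(6.000,4.796)
cell (5,5): code 1100 → (5.156,6.000)–(5.785,5.000)
cell (5,6): code 1110 → (5.000,6.408)–(5.156,6.000)
cell (5,8): code 1011 → (6.000,8.688)–(5.718,9.000)
cell (5,9): code 0001 → (5.718,9.000)–(5.000,9.702)
cell (6,4): code 0110 → (6.000,4.796)–(7.000,4.321)
cell (6,8): code 1001 → (7.000,8.712)–(6.000,8.688)
cell (7,4): code 0110 → (7.000,4.321)–(8.000,4.380)
cell (7,8): code 1001 → (8.000,8.607)–(7.000,8.712)
cell (8,4): code 0010 → (8.000,4.380)–(8.939,5.000)
cell (8,5): code 0111 → (8.939,5.000)–(9.000,5.071)
cell (8,7): code 1011 → (9.000,7.908)–(8.920,8.000)
cell (8,8): code 0001 → (8.920,8.000)–(8.000,8.607)
cell (9,5): code 0010 → (9.000,5.071)–(9.531,6.000)
cell (9,6): code 0011 → (9.531,6.000)–(9.526,7.000)
cell (9,7): code 0001 → (9.526,7.000)–(9.000,7.908)
total: 26 segments, chained into 1 closed loop(s), length Σ = 21.145880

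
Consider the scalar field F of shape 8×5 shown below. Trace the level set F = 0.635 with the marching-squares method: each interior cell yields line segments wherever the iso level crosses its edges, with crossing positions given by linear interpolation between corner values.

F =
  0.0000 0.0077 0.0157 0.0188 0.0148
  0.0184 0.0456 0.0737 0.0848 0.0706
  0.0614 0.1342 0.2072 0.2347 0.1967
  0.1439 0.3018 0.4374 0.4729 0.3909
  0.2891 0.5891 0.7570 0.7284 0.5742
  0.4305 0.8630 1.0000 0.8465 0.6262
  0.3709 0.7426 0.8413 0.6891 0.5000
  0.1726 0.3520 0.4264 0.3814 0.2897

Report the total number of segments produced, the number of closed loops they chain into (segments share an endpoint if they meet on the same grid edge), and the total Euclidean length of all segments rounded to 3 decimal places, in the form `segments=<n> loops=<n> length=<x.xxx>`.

cell (3,1): code 0100 → (3.618,2.000)–(4.000,1.273)
cell (3,2): code 1100 → (3.634,3.000)–(3.618,2.000)
cell (3,3): code 1000 → (4.000,3.606)–(3.634,3.000)
cell (4,0): code 0100 → (4.168,1.000)–(5.000,0.473)
cell (4,1): code 1110 → (4.000,1.273)–(4.168,1.000)
cell (4,3): code 1001 → (5.000,3.960)–(4.000,3.606)
cell (5,0): code 0110 → (5.000,0.473)–(6.000,0.711)
cell (5,3): code 1001 → (6.000,3.286)–(5.000,3.960)
cell (6,0): code 0010 → (6.000,0.711)–(6.275,1.000)
cell (6,1): code 0011 → (6.275,1.000)–(6.497,2.000)
cell (6,2): code 0011 → (6.497,2.000)–(6.176,3.000)
cell (6,3): code 0001 → (6.176,3.000)–(6.000,3.286)
total: 12 segments, chained into 1 closed loop(s), length Σ = 9.939127

segments=12 loops=1 length=9.939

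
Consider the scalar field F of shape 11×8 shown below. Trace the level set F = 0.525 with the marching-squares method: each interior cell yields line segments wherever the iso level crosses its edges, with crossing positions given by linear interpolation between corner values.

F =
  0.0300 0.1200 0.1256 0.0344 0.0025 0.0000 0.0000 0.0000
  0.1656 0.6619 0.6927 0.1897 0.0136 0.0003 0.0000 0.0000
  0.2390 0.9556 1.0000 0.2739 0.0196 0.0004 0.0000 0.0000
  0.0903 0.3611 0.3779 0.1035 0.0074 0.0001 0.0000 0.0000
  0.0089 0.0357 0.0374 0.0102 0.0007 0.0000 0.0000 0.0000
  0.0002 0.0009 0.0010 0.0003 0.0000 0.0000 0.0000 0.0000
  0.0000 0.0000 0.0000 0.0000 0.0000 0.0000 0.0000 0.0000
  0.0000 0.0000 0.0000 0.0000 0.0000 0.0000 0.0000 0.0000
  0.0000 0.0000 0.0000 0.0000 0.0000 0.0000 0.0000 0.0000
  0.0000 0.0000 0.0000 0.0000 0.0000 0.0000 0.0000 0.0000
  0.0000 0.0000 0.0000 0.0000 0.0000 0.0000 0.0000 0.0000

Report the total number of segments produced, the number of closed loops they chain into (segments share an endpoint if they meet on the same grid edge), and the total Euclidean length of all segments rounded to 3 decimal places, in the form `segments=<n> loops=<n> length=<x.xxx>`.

cell (0,0): code 0100 → (0.747,1.000)–(1.000,0.724)
cell (0,1): code 1100 → (0.704,2.000)–(0.747,1.000)
cell (0,2): code 1000 → (1.000,2.333)–(0.704,2.000)
cell (1,0): code 0110 → (1.000,0.724)–(2.000,0.399)
cell (1,2): code 1001 → (2.000,2.654)–(1.000,2.333)
cell (2,0): code 0010 → (2.000,0.399)–(2.724,1.000)
cell (2,1): code 0011 → (2.724,1.000)–(2.764,2.000)
cell (2,2): code 0001 → (2.764,2.000)–(2.000,2.654)
total: 8 segments, chained into 1 closed loop(s), length Σ = 6.869657

segments=8 loops=1 length=6.870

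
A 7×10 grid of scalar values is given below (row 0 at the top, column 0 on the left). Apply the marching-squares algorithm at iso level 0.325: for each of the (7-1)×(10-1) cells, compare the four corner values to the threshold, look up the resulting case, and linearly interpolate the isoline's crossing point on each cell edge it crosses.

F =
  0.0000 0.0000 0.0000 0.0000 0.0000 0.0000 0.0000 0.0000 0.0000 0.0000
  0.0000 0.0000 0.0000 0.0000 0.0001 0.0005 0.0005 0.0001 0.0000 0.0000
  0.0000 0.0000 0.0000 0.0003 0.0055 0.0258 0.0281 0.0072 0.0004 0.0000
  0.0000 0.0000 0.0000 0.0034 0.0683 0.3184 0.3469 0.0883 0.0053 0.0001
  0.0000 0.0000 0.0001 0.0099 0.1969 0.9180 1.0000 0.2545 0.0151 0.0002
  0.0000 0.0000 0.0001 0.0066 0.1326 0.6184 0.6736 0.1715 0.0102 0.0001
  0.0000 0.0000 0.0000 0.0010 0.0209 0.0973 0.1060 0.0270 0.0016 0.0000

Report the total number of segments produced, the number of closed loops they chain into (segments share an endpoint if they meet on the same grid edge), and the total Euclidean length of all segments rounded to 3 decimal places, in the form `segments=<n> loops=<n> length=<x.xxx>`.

segments=10 loops=1 length=8.492

cell (2,5): code 0100 → (2.931,6.000)–(3.000,5.232)
cell (2,6): code 1000 → (3.000,6.085)–(2.931,6.000)
cell (3,4): code 0100 → (3.011,5.000)–(4.000,4.178)
cell (3,5): code 1110 → (3.000,5.232)–(3.011,5.000)
cell (3,6): code 1001 → (4.000,6.905)–(3.000,6.085)
cell (4,4): code 0110 → (4.000,4.178)–(5.000,4.396)
cell (4,6): code 1001 → (5.000,6.694)–(4.000,6.905)
cell (5,4): code 0010 → (5.000,4.396)–(5.563,5.000)
cell (5,5): code 0011 → (5.563,5.000)–(5.614,6.000)
cell (5,6): code 0001 → (5.614,6.000)–(5.000,6.694)
total: 10 segments, chained into 1 closed loop(s), length Σ = 8.491850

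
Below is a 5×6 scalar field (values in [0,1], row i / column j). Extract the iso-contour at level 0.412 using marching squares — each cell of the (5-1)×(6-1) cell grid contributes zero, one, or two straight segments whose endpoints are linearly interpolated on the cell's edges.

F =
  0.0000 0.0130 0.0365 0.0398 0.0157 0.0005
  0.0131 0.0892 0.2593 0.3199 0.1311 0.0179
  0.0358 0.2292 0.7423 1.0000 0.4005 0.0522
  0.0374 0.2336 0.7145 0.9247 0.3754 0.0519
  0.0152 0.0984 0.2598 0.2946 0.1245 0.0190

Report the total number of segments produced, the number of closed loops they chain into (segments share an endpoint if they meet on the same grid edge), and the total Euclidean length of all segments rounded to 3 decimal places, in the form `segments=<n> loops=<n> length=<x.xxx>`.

cell (1,1): code 0100 → (1.316,2.000)–(2.000,1.356)
cell (1,2): code 1100 → (1.135,3.000)–(1.316,2.000)
cell (1,3): code 1000 → (2.000,3.981)–(1.135,3.000)
cell (2,1): code 0110 → (2.000,1.356)–(3.000,1.371)
cell (2,3): code 1001 → (3.000,3.933)–(2.000,3.981)
cell (3,1): code 0010 → (3.000,1.371)–(3.665,2.000)
cell (3,2): code 0011 → (3.665,2.000)–(3.814,3.000)
cell (3,3): code 0001 → (3.814,3.000)–(3.000,3.933)
total: 8 segments, chained into 1 closed loop(s), length Σ = 8.428852

segments=8 loops=1 length=8.429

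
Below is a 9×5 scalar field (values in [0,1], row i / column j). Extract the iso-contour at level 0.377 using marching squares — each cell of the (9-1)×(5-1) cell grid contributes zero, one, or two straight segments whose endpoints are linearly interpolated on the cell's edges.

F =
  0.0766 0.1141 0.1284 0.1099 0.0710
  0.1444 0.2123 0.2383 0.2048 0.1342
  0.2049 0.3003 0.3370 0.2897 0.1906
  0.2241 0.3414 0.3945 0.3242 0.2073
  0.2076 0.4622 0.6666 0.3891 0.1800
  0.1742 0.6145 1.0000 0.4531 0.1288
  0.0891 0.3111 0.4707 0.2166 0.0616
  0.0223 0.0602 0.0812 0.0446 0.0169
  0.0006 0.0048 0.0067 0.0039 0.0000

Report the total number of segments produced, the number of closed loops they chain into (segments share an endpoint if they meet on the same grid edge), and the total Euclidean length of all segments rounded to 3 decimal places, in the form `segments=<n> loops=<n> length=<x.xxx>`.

segments=14 loops=1 length=9.510

cell (2,1): code 0100 → (2.696,2.000)–(3.000,1.670)
cell (2,2): code 1000 → (3.000,2.249)–(2.696,2.000)
cell (3,0): code 0100 → (3.295,1.000)–(4.000,0.665)
cell (3,1): code 1110 → (3.000,1.670)–(3.295,1.000)
cell (3,2): code 1101 → (3.814,3.000)–(3.000,2.249)
cell (3,3): code 1000 → (4.000,3.058)–(3.814,3.000)
cell (4,0): code 0110 → (4.000,0.665)–(5.000,0.461)
cell (4,3): code 1001 → (5.000,3.235)–(4.000,3.058)
cell (5,0): code 0010 → (5.000,0.461)–(5.783,1.000)
cell (5,1): code 0111 → (5.783,1.000)–(6.000,1.413)
cell (5,2): code 1011 → (6.000,2.369)–(5.322,3.000)
cell (5,3): code 0001 → (5.322,3.000)–(5.000,3.235)
cell (6,1): code 0010 → (6.000,1.413)–(6.241,2.000)
cell (6,2): code 0001 → (6.241,2.000)–(6.000,2.369)
total: 14 segments, chained into 1 closed loop(s), length Σ = 9.510235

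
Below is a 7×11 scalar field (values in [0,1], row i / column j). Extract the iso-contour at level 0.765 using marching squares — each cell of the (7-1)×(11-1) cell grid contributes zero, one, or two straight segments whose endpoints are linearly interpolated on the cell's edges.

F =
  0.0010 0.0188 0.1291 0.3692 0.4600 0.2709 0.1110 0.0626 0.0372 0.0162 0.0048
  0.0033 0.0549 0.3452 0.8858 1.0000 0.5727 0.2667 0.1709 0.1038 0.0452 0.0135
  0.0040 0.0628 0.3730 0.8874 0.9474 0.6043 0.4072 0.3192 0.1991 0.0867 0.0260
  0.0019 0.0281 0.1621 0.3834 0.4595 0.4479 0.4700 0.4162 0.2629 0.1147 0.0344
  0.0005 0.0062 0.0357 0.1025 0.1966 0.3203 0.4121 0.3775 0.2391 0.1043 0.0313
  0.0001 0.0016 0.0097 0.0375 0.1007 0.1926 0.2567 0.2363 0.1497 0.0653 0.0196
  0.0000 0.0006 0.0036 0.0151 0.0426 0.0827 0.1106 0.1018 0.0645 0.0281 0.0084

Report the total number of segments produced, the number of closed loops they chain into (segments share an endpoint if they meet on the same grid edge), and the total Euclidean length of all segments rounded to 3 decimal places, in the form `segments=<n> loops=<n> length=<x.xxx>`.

cell (0,2): code 0100 → (0.766,3.000)–(1.000,2.777)
cell (0,3): code 1100 → (0.565,4.000)–(0.766,3.000)
cell (0,4): code 1000 → (1.000,4.550)–(0.565,4.000)
cell (1,2): code 0110 → (1.000,2.777)–(2.000,2.762)
cell (1,4): code 1001 → (2.000,4.532)–(1.000,4.550)
cell (2,2): code 0010 → (2.000,2.762)–(2.243,3.000)
cell (2,3): code 0011 → (2.243,3.000)–(2.374,4.000)
cell (2,4): code 0001 → (2.374,4.000)–(2.000,4.532)
total: 8 segments, chained into 1 closed loop(s), length Σ = 6.043550

segments=8 loops=1 length=6.044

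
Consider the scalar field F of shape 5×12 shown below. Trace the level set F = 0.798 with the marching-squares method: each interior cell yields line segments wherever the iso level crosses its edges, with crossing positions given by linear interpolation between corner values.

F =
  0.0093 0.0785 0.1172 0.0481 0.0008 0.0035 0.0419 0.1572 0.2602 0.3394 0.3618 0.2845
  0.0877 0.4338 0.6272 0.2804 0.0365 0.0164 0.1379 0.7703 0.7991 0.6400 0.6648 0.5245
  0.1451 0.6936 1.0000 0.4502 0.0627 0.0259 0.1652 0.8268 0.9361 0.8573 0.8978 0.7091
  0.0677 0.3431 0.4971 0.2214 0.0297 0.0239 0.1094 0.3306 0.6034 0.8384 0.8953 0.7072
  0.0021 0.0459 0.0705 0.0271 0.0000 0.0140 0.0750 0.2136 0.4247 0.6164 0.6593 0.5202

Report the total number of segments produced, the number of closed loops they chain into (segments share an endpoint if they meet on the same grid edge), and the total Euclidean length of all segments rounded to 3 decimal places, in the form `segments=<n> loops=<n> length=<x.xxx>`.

segments=18 loops=2 length=12.471

cell (0,7): code 0100 → (0.998,8.000)–(1.000,7.962)
cell (0,8): code 1000 → (1.000,8.007)–(0.998,8.000)
cell (1,1): code 0100 → (1.458,2.000)–(2.000,1.341)
cell (1,2): code 1000 → (2.000,2.367)–(1.458,2.000)
cell (1,6): code 0100 → (1.490,7.000)–(2.000,6.956)
cell (1,7): code 1110 → (1.000,7.962)–(1.490,7.000)
cell (1,8): code 1101 → (1.727,9.000)–(1.000,8.007)
cell (1,9): code 1100 → (1.572,10.000)–(1.727,9.000)
cell (1,10): code 1000 → (2.000,10.529)–(1.572,10.000)
cell (2,1): code 0010 → (2.000,1.341)–(2.402,2.000)
cell (2,2): code 0001 → (2.402,2.000)–(2.000,2.367)
cell (2,6): code 0010 → (2.000,6.956)–(2.058,7.000)
cell (2,7): code 0011 → (2.058,7.000)–(2.415,8.000)
cell (2,8): code 0111 → (2.415,8.000)–(3.000,8.828)
cell (2,10): code 1001 → (3.000,10.517)–(2.000,10.529)
cell (3,8): code 0010 → (3.000,8.828)–(3.182,9.000)
cell (3,9): code 0011 → (3.182,9.000)–(3.412,10.000)
cell (3,10): code 0001 → (3.412,10.000)–(3.000,10.517)
total: 18 segments, chained into 2 closed loop(s), length Σ = 12.470653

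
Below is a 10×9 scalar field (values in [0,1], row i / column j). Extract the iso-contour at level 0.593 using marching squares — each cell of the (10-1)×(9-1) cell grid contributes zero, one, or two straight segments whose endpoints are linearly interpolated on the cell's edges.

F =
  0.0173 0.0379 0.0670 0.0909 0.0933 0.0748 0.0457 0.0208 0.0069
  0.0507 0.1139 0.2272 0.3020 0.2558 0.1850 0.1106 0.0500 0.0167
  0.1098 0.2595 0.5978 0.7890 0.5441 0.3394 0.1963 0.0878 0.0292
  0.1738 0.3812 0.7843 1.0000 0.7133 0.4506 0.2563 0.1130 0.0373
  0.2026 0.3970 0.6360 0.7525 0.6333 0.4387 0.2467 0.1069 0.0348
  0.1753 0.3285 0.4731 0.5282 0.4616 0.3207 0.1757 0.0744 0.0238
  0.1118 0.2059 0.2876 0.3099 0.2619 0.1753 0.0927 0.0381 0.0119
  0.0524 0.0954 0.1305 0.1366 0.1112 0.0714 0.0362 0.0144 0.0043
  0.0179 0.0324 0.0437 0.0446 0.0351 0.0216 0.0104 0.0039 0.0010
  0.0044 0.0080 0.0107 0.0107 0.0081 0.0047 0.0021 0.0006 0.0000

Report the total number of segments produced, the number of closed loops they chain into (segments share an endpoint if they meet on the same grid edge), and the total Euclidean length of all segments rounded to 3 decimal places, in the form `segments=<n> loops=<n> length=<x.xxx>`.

segments=12 loops=1 length=9.195

cell (1,1): code 0100 → (1.987,2.000)–(2.000,1.986)
cell (1,2): code 1100 → (1.598,3.000)–(1.987,2.000)
cell (1,3): code 1000 → (2.000,3.800)–(1.598,3.000)
cell (2,1): code 0110 → (2.000,1.986)–(3.000,1.525)
cell (2,3): code 1101 → (2.289,4.000)–(2.000,3.800)
cell (2,4): code 1000 → (3.000,4.458)–(2.289,4.000)
cell (3,1): code 0110 → (3.000,1.525)–(4.000,1.820)
cell (3,4): code 1001 → (4.000,4.207)–(3.000,4.458)
cell (4,1): code 0010 → (4.000,1.820)–(4.264,2.000)
cell (4,2): code 0011 → (4.264,2.000)–(4.711,3.000)
cell (4,3): code 0011 → (4.711,3.000)–(4.235,4.000)
cell (4,4): code 0001 → (4.235,4.000)–(4.000,4.207)
total: 12 segments, chained into 1 closed loop(s), length Σ = 9.195125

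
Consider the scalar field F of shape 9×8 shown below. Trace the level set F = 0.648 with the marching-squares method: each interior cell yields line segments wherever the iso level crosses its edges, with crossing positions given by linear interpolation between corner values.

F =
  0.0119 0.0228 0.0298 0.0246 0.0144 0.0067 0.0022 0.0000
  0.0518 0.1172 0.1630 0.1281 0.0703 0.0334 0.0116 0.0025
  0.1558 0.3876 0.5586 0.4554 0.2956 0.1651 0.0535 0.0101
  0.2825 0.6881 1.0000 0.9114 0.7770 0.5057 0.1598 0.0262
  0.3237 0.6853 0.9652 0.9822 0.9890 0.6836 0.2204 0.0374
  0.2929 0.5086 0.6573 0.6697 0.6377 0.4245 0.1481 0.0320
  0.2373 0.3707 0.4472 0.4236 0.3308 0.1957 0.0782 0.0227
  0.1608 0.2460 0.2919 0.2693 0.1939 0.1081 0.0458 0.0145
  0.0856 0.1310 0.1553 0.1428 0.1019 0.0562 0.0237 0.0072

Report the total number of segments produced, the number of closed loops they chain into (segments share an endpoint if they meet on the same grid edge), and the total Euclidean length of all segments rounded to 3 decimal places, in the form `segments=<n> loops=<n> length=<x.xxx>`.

cell (2,0): code 0100 → (2.867,1.000)–(3.000,0.901)
cell (2,1): code 1100 → (2.203,2.000)–(2.867,1.000)
cell (2,2): code 1100 → (2.422,3.000)–(2.203,2.000)
cell (2,3): code 1100 → (2.732,4.000)–(2.422,3.000)
cell (2,4): code 1000 → (3.000,4.475)–(2.732,4.000)
cell (3,0): code 0110 → (3.000,0.901)–(4.000,0.897)
cell (3,4): code 1101 → (3.800,5.000)–(3.000,4.475)
cell (3,5): code 1000 → (4.000,5.077)–(3.800,5.000)
cell (4,0): code 0010 → (4.000,0.897)–(4.211,1.000)
cell (4,1): code 0111 → (4.211,1.000)–(5.000,1.937)
cell (4,3): code 1011 → (5.000,3.678)–(4.971,4.000)
cell (4,4): code 0011 → (4.971,4.000)–(4.137,5.000)
cell (4,5): code 0001 → (4.137,5.000)–(4.000,5.077)
cell (5,1): code 0010 → (5.000,1.937)–(5.044,2.000)
cell (5,2): code 0011 → (5.044,2.000)–(5.088,3.000)
cell (5,3): code 0001 → (5.088,3.000)–(5.000,3.678)
total: 16 segments, chained into 1 closed loop(s), length Σ = 11.157799

segments=16 loops=1 length=11.158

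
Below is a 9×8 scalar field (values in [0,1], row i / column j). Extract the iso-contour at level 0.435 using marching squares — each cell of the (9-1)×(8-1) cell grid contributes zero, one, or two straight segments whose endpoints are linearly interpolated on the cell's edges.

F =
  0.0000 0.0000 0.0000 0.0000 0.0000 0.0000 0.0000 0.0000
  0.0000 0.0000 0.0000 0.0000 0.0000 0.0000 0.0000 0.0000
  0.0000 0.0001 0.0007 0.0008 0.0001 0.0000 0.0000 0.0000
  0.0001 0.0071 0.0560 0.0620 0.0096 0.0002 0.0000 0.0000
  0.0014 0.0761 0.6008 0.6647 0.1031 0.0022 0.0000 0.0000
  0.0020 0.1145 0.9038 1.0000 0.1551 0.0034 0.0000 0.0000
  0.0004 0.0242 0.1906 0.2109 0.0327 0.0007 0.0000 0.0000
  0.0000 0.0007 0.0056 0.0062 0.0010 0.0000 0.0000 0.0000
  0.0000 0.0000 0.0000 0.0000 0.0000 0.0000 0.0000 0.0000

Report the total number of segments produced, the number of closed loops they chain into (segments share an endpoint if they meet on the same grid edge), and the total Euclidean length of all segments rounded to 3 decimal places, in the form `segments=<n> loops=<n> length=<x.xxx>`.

cell (3,1): code 0100 → (3.696,2.000)–(4.000,1.684)
cell (3,2): code 1100 → (3.619,3.000)–(3.696,2.000)
cell (3,3): code 1000 → (4.000,3.409)–(3.619,3.000)
cell (4,1): code 0110 → (4.000,1.684)–(5.000,1.406)
cell (4,3): code 1001 → (5.000,3.669)–(4.000,3.409)
cell (5,1): code 0010 → (5.000,1.406)–(5.657,2.000)
cell (5,2): code 0011 → (5.657,2.000)–(5.716,3.000)
cell (5,3): code 0001 → (5.716,3.000)–(5.000,3.669)
total: 8 segments, chained into 1 closed loop(s), length Σ = 6.939142

segments=8 loops=1 length=6.939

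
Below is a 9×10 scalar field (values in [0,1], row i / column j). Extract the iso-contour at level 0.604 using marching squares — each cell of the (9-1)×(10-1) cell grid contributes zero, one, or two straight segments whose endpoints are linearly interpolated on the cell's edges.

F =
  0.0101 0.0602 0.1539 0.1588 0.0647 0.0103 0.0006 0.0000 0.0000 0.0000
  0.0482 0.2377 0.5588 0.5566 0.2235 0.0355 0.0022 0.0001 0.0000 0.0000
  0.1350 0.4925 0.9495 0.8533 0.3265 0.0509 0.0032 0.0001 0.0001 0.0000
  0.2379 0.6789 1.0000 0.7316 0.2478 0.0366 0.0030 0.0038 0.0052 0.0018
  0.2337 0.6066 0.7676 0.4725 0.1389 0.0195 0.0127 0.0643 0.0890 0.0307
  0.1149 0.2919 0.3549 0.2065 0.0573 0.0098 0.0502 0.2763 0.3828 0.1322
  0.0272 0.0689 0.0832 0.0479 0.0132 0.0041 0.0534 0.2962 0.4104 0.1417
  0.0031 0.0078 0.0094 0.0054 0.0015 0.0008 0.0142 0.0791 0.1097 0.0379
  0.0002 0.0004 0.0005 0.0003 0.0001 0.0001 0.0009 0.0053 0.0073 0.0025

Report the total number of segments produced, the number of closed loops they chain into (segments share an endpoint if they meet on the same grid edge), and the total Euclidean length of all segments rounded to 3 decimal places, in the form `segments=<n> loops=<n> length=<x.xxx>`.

cell (1,1): code 0100 → (1.116,2.000)–(2.000,1.244)
cell (1,2): code 1100 → (1.160,3.000)–(1.116,2.000)
cell (1,3): code 1000 → (2.000,3.473)–(1.160,3.000)
cell (2,0): code 0100 → (2.598,1.000)–(3.000,0.830)
cell (2,1): code 1110 → (2.000,1.244)–(2.598,1.000)
cell (2,3): code 1001 → (3.000,3.264)–(2.000,3.473)
cell (3,0): code 0110 → (3.000,0.830)–(4.000,0.993)
cell (3,2): code 1011 → (4.000,2.554)–(3.492,3.000)
cell (3,3): code 0001 → (3.492,3.000)–(3.000,3.264)
cell (4,0): code 0010 → (4.000,0.993)–(4.008,1.000)
cell (4,1): code 0011 → (4.008,1.000)–(4.396,2.000)
cell (4,2): code 0001 → (4.396,2.000)–(4.000,2.554)
total: 12 segments, chained into 1 closed loop(s), length Σ = 9.244969

segments=12 loops=1 length=9.245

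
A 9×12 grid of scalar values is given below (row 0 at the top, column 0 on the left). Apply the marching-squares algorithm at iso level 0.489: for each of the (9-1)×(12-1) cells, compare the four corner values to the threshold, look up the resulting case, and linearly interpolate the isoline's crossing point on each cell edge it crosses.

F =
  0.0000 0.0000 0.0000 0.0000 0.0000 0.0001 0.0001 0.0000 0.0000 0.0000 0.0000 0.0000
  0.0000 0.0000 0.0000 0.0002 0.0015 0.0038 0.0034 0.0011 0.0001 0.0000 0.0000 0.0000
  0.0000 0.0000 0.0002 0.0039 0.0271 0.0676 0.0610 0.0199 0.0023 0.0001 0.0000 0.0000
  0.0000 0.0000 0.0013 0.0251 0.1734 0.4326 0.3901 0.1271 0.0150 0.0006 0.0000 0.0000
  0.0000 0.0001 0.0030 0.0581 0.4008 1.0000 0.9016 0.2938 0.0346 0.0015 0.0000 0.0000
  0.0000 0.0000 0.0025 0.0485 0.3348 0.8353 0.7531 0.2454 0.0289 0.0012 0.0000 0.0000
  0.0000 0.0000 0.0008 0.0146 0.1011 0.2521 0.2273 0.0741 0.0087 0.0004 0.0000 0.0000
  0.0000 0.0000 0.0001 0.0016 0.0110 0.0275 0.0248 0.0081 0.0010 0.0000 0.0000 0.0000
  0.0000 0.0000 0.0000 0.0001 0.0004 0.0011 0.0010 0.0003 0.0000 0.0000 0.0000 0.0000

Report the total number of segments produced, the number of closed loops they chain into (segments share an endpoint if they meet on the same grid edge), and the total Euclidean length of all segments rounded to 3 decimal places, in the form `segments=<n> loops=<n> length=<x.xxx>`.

cell (3,4): code 0100 → (3.099,5.000)–(4.000,4.147)
cell (3,5): code 1100 → (3.193,6.000)–(3.099,5.000)
cell (3,6): code 1000 → (4.000,6.679)–(3.193,6.000)
cell (4,4): code 0110 → (4.000,4.147)–(5.000,4.308)
cell (4,6): code 1001 → (5.000,6.520)–(4.000,6.679)
cell (5,4): code 0010 → (5.000,4.308)–(5.594,5.000)
cell (5,5): code 0011 → (5.594,5.000)–(5.502,6.000)
cell (5,6): code 0001 → (5.502,6.000)–(5.000,6.520)
total: 8 segments, chained into 1 closed loop(s), length Σ = 7.963412

segments=8 loops=1 length=7.963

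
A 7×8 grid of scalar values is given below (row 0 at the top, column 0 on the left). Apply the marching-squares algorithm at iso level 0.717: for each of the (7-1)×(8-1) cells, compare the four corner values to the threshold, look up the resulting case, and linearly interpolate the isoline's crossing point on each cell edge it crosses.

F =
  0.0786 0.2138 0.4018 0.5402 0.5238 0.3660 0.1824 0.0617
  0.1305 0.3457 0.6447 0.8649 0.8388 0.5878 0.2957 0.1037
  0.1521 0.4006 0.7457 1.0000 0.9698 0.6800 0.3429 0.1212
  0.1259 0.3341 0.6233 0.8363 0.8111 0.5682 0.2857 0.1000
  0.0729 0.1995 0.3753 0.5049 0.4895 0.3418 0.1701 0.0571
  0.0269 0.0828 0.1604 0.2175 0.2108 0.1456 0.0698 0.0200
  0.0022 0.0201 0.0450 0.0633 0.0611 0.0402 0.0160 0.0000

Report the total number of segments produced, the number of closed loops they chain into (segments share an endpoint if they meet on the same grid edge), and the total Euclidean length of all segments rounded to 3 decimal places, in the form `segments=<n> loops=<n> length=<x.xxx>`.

cell (0,2): code 0100 → (0.545,3.000)–(1.000,2.328)
cell (0,3): code 1100 → (0.613,4.000)–(0.545,3.000)
cell (0,4): code 1000 → (1.000,4.485)–(0.613,4.000)
cell (1,1): code 0100 → (1.716,2.000)–(2.000,1.917)
cell (1,2): code 1110 → (1.000,2.328)–(1.716,2.000)
cell (1,4): code 1001 → (2.000,4.872)–(1.000,4.485)
cell (2,1): code 0010 → (2.000,1.917)–(2.234,2.000)
cell (2,2): code 0111 → (2.234,2.000)–(3.000,2.440)
cell (2,4): code 1001 → (3.000,4.387)–(2.000,4.872)
cell (3,2): code 0010 → (3.000,2.440)–(3.360,3.000)
cell (3,3): code 0011 → (3.360,3.000)–(3.293,4.000)
cell (3,4): code 0001 → (3.293,4.000)–(3.000,4.387)
total: 12 segments, chained into 1 closed loop(s), length Σ = 8.986948

segments=12 loops=1 length=8.987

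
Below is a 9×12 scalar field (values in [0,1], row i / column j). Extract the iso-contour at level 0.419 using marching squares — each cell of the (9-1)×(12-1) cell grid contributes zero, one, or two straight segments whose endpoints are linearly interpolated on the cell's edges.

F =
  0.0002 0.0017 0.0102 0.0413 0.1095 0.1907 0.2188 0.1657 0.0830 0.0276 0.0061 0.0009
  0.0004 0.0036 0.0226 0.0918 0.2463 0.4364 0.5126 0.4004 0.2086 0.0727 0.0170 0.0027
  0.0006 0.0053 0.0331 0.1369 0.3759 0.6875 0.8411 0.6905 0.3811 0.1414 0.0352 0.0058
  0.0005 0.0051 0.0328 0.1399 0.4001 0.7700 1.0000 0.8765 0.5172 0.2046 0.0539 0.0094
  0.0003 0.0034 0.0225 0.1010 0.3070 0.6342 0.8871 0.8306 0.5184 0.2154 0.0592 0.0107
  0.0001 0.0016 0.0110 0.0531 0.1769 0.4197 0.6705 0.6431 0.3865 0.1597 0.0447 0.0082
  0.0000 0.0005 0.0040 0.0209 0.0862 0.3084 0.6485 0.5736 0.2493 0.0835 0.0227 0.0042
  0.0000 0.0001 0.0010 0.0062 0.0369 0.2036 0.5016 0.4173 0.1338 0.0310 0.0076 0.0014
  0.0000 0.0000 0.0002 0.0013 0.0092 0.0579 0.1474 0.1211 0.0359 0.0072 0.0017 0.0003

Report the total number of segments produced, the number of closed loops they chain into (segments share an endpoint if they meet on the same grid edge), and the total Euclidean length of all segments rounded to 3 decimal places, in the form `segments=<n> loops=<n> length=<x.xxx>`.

segments=22 loops=1 length=16.887

cell (0,4): code 0100 → (0.929,5.000)–(1.000,4.908)
cell (0,5): code 1100 → (0.681,6.000)–(0.929,5.000)
cell (0,6): code 1000 → (1.000,6.834)–(0.681,6.000)
cell (1,4): code 0110 → (1.000,4.908)–(2.000,4.138)
cell (1,6): code 1101 → (1.064,7.000)–(1.000,6.834)
cell (1,7): code 1000 → (2.000,7.878)–(1.064,7.000)
cell (2,4): code 0110 → (2.000,4.138)–(3.000,4.051)
cell (2,7): code 1101 → (2.278,8.000)–(2.000,7.878)
cell (2,8): code 1000 → (3.000,8.314)–(2.278,8.000)
cell (3,4): code 0110 → (3.000,4.051)–(4.000,4.342)
cell (3,8): code 1001 → (4.000,8.328)–(3.000,8.314)
cell (4,4): code 0110 → (4.000,4.342)–(5.000,4.997)
cell (4,7): code 1011 → (5.000,7.873)–(4.754,8.000)
cell (4,8): code 0001 → (4.754,8.000)–(4.000,8.328)
cell (5,4): code 0010 → (5.000,4.997)–(5.006,5.000)
cell (5,5): code 0111 → (5.006,5.000)–(6.000,5.325)
cell (5,7): code 1001 → (6.000,7.477)–(5.000,7.873)
cell (6,5): code 0110 → (6.000,5.325)–(7.000,5.723)
cell (6,6): code 1011 → (7.000,6.980)–(6.989,7.000)
cell (6,7): code 0001 → (6.989,7.000)–(6.000,7.477)
cell (7,5): code 0010 → (7.000,5.723)–(7.233,6.000)
cell (7,6): code 0001 → (7.233,6.000)–(7.000,6.980)
total: 22 segments, chained into 1 closed loop(s), length Σ = 16.887467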